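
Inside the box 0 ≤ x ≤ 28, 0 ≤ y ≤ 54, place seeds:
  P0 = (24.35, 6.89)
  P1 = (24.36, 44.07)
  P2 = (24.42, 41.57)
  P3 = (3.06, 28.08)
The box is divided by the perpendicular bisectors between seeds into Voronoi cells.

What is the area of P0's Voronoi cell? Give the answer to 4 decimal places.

Area of P0's cell: 469.0051

1. box [0,28]×[0,54]: [(0, 0) (28, 0) (28, 54) (0, 54)]
2. ⊥bis P0·P1 via (24.355,25.48): [(0, 25.4866) (0, 0) (28, 0) (28, 25.479)]  |A|=713.518
3. ⊥bis P0·P2 via (24.385,24.23): [(0, 24.2792) (0, 0) (28, 0) (28, 24.2227)]  |A|=679.0269
4. ⊥bis P0·P3 via (13.705,17.485): [(20.4263, 24.238) (0, 3.7153) (0, 0) (28, 0) (28, 24.2227)]  |A|=469.0051
5. canonical 5-gon: [(20.4263, 24.238) (0, 3.7153) (0, 0) (28, 0) (28, 24.2227)]
6. shoelace: 469.0051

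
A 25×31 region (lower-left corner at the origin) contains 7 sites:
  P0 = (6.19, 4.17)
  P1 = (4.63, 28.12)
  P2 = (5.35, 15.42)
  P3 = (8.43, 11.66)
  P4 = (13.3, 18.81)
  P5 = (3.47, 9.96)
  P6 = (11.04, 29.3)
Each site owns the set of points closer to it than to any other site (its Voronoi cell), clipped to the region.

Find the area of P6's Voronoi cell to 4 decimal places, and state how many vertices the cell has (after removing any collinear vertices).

Area of P6's cell: 101.2206 (4 vertices)

1. box [0,25]×[0,31]: [(0, 0) (25, 0) (25, 31) (0, 31)]
2. ⊥bis P6·P0 via (8.615,16.735): [(0, 18.3977) (25, 13.5728) (25, 31) (0, 31)]  |A|=375.3698
3. ⊥bis P6·P1 via (7.835,28.71): [(10.0919, 16.45) (25, 13.5728) (25, 31) (7.4134, 31)]  |A|=257.846
4. ⊥bis P6·P2 via (8.195,22.36): [(9.07, 22.0013) (25, 15.4709) (25, 31) (7.4134, 31)]  |A|=202.8173
5. ⊥bis P6·P3 via (9.735,20.48): [(9.07, 22.0013) (14.5013, 19.7748) (25, 18.2214) (25, 31) (7.4134, 31)]  |A|=188.379
6. ⊥bis P6·P4 via (12.17,24.055): [(8.8246, 23.3343) (25, 26.8191) (25, 31) (7.4134, 31)]  |A|=101.2206
7. ⊥bis P6·P5 via (7.255,19.63): [(8.8246, 23.3343) (25, 26.8191) (25, 31) (7.4134, 31)]  |A|=101.2206
8. canonical 4-gon: [(8.8246, 23.3343) (25, 26.8191) (25, 31) (7.4134, 31)]
9. shoelace: 101.2206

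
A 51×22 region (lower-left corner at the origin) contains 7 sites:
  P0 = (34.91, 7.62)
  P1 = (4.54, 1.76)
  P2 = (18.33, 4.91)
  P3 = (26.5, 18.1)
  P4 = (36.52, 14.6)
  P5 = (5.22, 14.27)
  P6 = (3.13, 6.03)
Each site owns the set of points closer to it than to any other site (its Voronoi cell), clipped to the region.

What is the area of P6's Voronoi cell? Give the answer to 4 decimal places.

Area of P6's cell: 58.7671

1. box [0,51]×[0,22]: [(0, 0) (51, 0) (51, 22) (0, 22)]
2. ⊥bis P6·P0 via (19.02,6.825): [(0, 0) (19.3615, 0) (18.2608, 22) (0, 22)]  |A|=413.8446
3. ⊥bis P6·P1 via (3.835,3.895): [(0, 2.6286) (18.9174, 8.8754) (18.2608, 22) (0, 22)]  |A|=303.0609
4. ⊥bis P6·P2 via (10.73,5.47): [(0, 2.6286) (10.783, 6.1893) (11.948, 22) (0, 22)]  |A|=198.8938
5. ⊥bis P6·P3 via (14.815,12.065): [(0, 2.6286) (10.783, 6.1893) (11.6653, 18.1635) (9.6838, 22) (0, 22)]  |A|=194.5505
6. ⊥bis P6·P4 via (19.825,10.315): [(0, 2.6286) (10.783, 6.1893) (11.6653, 18.1635) (9.6838, 22) (0, 22)]  |A|=194.5505
7. ⊥bis P6·P5 via (4.175,10.15): [(0, 11.209) (0, 2.6286) (10.783, 6.1893) (10.9483, 8.432)]  |A|=58.7671
8. canonical 4-gon: [(0, 11.209) (0, 2.6286) (10.783, 6.1893) (10.9483, 8.432)]
9. shoelace: 58.7671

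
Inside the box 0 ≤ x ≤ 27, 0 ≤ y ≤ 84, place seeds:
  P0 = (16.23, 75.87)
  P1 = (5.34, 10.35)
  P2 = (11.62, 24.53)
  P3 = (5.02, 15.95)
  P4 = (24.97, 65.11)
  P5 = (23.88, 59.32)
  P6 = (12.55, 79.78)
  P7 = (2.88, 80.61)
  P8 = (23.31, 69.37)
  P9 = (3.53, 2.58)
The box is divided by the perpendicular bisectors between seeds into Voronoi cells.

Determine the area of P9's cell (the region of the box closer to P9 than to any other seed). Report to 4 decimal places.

Area of P9's cell: 117.5400

1. box [0,27]×[0,84]: [(0, 0) (27, 0) (27, 84) (0, 84)]
2. ⊥bis P9·P0 via (9.88,39.225): [(0, 40.937) (0, 0) (27, 0) (27, 36.2584)]  |A|=1042.1382
3. ⊥bis P9·P1 via (4.435,6.465): [(0, 7.4981) (0, 0) (27, 0) (27, 1.2085)]  |A|=117.54
4. ⊥bis P9·P2 via (7.575,13.555): [(0, 7.4981) (0, 0) (27, 0) (27, 1.2085)]  |A|=117.54
5. ⊥bis P9·P3 via (4.275,9.265): [(0, 7.4981) (0, 0) (27, 0) (27, 1.2085)]  |A|=117.54
6. ⊥bis P9·P4 via (14.25,33.845): [(0, 7.4981) (0, 0) (27, 0) (27, 1.2085)]  |A|=117.54
7. ⊥bis P9·P5 via (13.705,30.95): [(0, 7.4981) (0, 0) (27, 0) (27, 1.2085)]  |A|=117.54
8. ⊥bis P9·P6 via (8.04,41.18): [(0, 7.4981) (0, 0) (27, 0) (27, 1.2085)]  |A|=117.54
9. ⊥bis P9·P7 via (3.205,41.595): [(0, 7.4981) (0, 0) (27, 0) (27, 1.2085)]  |A|=117.54
10. ⊥bis P9·P8 via (13.42,35.975): [(0, 7.4981) (0, 0) (27, 0) (27, 1.2085)]  |A|=117.54
11. canonical 4-gon: [(0, 7.4981) (0, 0) (27, 0) (27, 1.2085)]
12. shoelace: 117.54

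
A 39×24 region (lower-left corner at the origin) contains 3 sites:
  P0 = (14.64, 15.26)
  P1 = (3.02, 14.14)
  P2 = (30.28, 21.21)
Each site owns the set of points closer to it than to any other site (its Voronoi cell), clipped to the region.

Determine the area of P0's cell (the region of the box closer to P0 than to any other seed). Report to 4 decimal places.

Area of P0's cell: 377.8025

1. box [0,39]×[0,24]: [(0, 0) (39, 0) (39, 24) (0, 24)]
2. ⊥bis P0·P1 via (8.83,14.7): [(10.2469, 0) (39, 0) (39, 24) (7.9336, 24)]  |A|=717.8342
3. ⊥bis P0·P2 via (22.46,18.235): [(10.2469, 0) (29.3972, 0) (20.2668, 24) (7.9336, 24)]  |A|=377.8025
4. canonical 4-gon: [(10.2469, 0) (29.3972, 0) (20.2668, 24) (7.9336, 24)]
5. shoelace: 377.8025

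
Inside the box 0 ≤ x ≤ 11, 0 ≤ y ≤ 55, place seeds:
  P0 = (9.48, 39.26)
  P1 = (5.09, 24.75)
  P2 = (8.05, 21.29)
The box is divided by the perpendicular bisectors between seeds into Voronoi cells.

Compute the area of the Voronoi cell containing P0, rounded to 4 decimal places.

Area of P0's cell: 247.0044

1. box [0,11]×[0,55]: [(0, 0) (11, 0) (11, 55) (0, 55)]
2. ⊥bis P0·P1 via (7.285,32.005): [(0, 34.2091) (11, 30.881) (11, 55) (0, 55)]  |A|=247.0044
3. ⊥bis P0·P2 via (8.765,30.275): [(0, 34.2091) (11, 30.881) (11, 55) (0, 55)]  |A|=247.0044
4. canonical 4-gon: [(0, 34.2091) (11, 30.881) (11, 55) (0, 55)]
5. shoelace: 247.0044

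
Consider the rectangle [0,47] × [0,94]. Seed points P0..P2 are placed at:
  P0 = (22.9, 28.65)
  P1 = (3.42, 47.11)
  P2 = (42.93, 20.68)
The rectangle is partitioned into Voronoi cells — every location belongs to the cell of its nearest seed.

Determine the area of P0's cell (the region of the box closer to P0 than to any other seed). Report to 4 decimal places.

1. box [0,47]×[0,94]: [(0, 0) (47, 0) (47, 94) (0, 94)]
2. ⊥bis P0·P1 via (13.16,37.88): [(0, 23.9928) (0, 0) (47, 0) (47, 73.5898)]  |A|=2293.1926
3. ⊥bis P0·P2 via (32.915,24.665): [(0, 23.9928) (0, 0) (23.1007, 0) (47, 60.0631) (47, 73.5898)]  |A|=1575.4606
4. canonical 5-gon: [(0, 23.9928) (0, 0) (23.1007, 0) (47, 60.0631) (47, 73.5898)]
5. shoelace: 1575.4606

Area of P0's cell: 1575.4606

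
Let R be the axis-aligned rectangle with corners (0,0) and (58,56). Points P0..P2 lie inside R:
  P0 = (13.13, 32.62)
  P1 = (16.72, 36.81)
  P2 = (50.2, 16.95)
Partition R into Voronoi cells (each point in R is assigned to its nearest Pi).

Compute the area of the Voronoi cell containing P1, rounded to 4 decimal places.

1. box [0,58]×[0,56]: [(0, 0) (58, 0) (58, 56) (0, 56)]
2. ⊥bis P1·P0 via (14.925,34.715): [(0, 47.5028) (55.4419, 0) (58, 0) (58, 56) (0, 56)]  |A|=1931.1769
3. ⊥bis P1·P2 via (33.46,26.88): [(0, 47.5028) (30.2956, 21.5454) (50.7337, 56) (0, 56)]  |A|=1002.7177
4. canonical 4-gon: [(0, 47.5028) (30.2956, 21.5454) (50.7337, 56) (0, 56)]
5. shoelace: 1002.7177

Area of P1's cell: 1002.7177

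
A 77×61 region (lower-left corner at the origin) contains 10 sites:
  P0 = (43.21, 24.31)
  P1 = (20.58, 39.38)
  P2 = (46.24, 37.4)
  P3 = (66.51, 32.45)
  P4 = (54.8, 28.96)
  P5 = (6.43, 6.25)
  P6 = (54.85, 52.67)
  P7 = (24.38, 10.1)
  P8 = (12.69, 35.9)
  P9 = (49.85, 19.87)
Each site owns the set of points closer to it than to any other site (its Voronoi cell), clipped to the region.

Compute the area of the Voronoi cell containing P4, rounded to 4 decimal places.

Area of P4's cell: 174.6983

1. box [0,77]×[0,61]: [(0, 0) (77, 0) (77, 61) (0, 61)]
2. ⊥bis P4·P0 via (49.005,26.635): [(59.6912, 0) (77, 0) (77, 61) (35.2175, 61)]  |A|=1802.2858
3. ⊥bis P4·P1 via (37.69,34.17): [(41.2678, 45.9198) (59.6912, 0) (77, 0) (77, 61) (45.8597, 61)]  |A|=1722.0419
4. ⊥bis P4·P2 via (50.52,33.18): [(47.5767, 30.1949) (59.6912, 0) (77, 0) (77, 60.0365)]  |A|=1144.5537
5. ⊥bis P4·P3 via (60.655,30.705): [(57.7361, 40.4987) (47.5767, 30.1949) (59.6912, 0) (69.8062, 0)]  |A|=420.6158
6. ⊥bis P4·P5 via (30.615,17.605): [(57.7361, 40.4987) (47.5767, 30.1949) (59.6912, 0) (69.8062, 0)]  |A|=420.6158
7. ⊥bis P4·P6 via (54.825,40.815): [(57.7361, 40.4987) (47.5767, 30.1949) (59.6912, 0) (69.8062, 0)]  |A|=420.6158
8. ⊥bis P4·P7 via (39.59,19.53): [(57.7361, 40.4987) (47.5767, 30.1949) (59.6912, 0) (69.8062, 0)]  |A|=420.6158
9. ⊥bis P4·P8 via (33.745,32.43): [(57.7361, 40.4987) (47.5767, 30.1949) (59.6912, 0) (69.8062, 0)]  |A|=420.6158
10. ⊥bis P4·P9 via (52.325,24.415): [(64.5067, 17.7814) (57.7361, 40.4987) (47.5767, 30.1949) (49.2165, 26.1077)]  |A|=174.6983
11. canonical 4-gon: [(64.5067, 17.7814) (57.7361, 40.4987) (47.5767, 30.1949) (49.2165, 26.1077)]
12. shoelace: 174.6983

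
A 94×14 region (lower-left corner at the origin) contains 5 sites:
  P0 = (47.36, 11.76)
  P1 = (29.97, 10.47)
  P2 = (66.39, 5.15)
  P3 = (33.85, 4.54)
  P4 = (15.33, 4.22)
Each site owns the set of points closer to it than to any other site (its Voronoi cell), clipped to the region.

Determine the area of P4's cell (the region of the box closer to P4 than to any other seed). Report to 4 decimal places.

1. box [0,94]×[0,14]: [(0, 0) (94, 0) (94, 14) (0, 14)]
2. ⊥bis P4·P0 via (31.345,7.99): [(0, 0) (33.2259, 0) (29.9302, 14) (0, 14)]  |A|=442.0927
3. ⊥bis P4·P1 via (22.65,7.345): [(0, 0) (25.7857, 0) (19.8089, 14) (0, 14)]  |A|=319.162
4. ⊥bis P4·P2 via (40.86,4.685): [(0, 0) (25.7857, 0) (19.8089, 14) (0, 14)]  |A|=319.162
5. ⊥bis P4·P3 via (24.59,4.38): [(0, 0) (24.6657, 0) (24.6184, 2.7341) (19.8089, 14) (0, 14)]  |A|=317.6309
6. canonical 5-gon: [(0, 0) (24.6657, 0) (24.6184, 2.7341) (19.8089, 14) (0, 14)]
7. shoelace: 317.6309

Area of P4's cell: 317.6309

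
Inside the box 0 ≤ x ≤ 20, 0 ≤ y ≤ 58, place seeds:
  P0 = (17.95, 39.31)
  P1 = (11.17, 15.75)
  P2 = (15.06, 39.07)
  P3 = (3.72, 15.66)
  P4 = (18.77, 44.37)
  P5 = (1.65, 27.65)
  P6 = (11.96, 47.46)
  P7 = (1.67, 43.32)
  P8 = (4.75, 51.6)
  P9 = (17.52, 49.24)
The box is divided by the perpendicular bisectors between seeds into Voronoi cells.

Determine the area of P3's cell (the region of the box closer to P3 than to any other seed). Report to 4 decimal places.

1. box [0,20]×[0,58]: [(0, 0) (20, 0) (20, 58) (0, 58)]
2. ⊥bis P3·P0 via (10.835,27.485): [(0, 34.0043) (0, 0) (20, 0) (20, 21.9705)]  |A|=559.7482
3. ⊥bis P3·P1 via (7.445,15.705): [(7.2768, 29.6259) (0, 34.0043) (0, 0) (7.6347, 0)]  |A|=236.8147
4. ⊥bis P3·P2 via (9.39,27.365): [(7.2919, 28.3814) (0, 31.9136) (0, 0) (7.6347, 0)]  |A|=224.6967
5. ⊥bis P3·P4 via (11.245,30.015): [(7.2919, 28.3814) (0, 31.9136) (0, 0) (7.6347, 0)]  |A|=224.6967
6. ⊥bis P3·P5 via (2.685,21.655): [(7.3634, 22.4627) (0, 21.1915) (0, 0) (7.6347, 0)]  |A|=163.7684
7. ⊥bis P3·P6 via (7.84,31.56): [(7.3634, 22.4627) (0, 21.1915) (0, 0) (7.6347, 0)]  |A|=163.7684
8. ⊥bis P3·P7 via (2.695,29.49): [(7.3634, 22.4627) (0, 21.1915) (0, 0) (7.6347, 0)]  |A|=163.7684
9. ⊥bis P3·P8 via (4.235,33.63): [(7.3634, 22.4627) (0, 21.1915) (0, 0) (7.6347, 0)]  |A|=163.7684
10. ⊥bis P3·P9 via (10.62,32.45): [(7.3634, 22.4627) (0, 21.1915) (0, 0) (7.6347, 0)]  |A|=163.7684
11. canonical 4-gon: [(7.3634, 22.4627) (0, 21.1915) (0, 0) (7.6347, 0)]
12. shoelace: 163.7684

Area of P3's cell: 163.7684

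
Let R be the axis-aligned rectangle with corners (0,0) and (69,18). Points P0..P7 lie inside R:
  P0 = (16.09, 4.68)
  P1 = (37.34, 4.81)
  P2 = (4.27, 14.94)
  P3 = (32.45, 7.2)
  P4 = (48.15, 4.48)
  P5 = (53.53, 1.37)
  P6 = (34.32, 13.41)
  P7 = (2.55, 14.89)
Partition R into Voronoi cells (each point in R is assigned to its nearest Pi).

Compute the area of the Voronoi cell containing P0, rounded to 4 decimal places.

Area of P0's cell: 254.0119

1. box [0,69]×[0,18]: [(0, 0) (69, 0) (69, 18) (0, 18)]
2. ⊥bis P0·P1 via (26.715,4.745): [(0, 0) (26.744, 0) (26.6339, 18) (0, 18)]  |A|=480.4014
3. ⊥bis P0·P2 via (10.18,9.81): [(1.6647, 0) (26.744, 0) (26.6339, 18) (17.2891, 18)]  |A|=309.8172
4. ⊥bis P0·P3 via (24.27,5.94): [(1.6647, 0) (25.185, 0) (22.4123, 18) (17.2891, 18)]  |A|=257.7915
5. ⊥bis P0·P4 via (32.12,4.58): [(1.6647, 0) (25.185, 0) (22.4123, 18) (17.2891, 18)]  |A|=257.7915
6. ⊥bis P0·P5 via (34.81,3.025): [(1.6647, 0) (25.185, 0) (22.4123, 18) (17.2891, 18)]  |A|=257.7915
7. ⊥bis P0·P6 via (25.205,9.045): [(1.6647, 0) (25.185, 0) (23.1216, 13.3956) (20.9166, 18) (17.2891, 18)]  |A|=254.3481
8. ⊥bis P0·P7 via (9.32,9.785): [(3.773, 2.4288) (1.9415, 0) (25.185, 0) (23.1216, 13.3956) (20.9166, 18) (17.2891, 18)]  |A|=254.0119
9. canonical 6-gon: [(3.773, 2.4288) (1.9415, 0) (25.185, 0) (23.1216, 13.3956) (20.9166, 18) (17.2891, 18)]
10. shoelace: 254.0119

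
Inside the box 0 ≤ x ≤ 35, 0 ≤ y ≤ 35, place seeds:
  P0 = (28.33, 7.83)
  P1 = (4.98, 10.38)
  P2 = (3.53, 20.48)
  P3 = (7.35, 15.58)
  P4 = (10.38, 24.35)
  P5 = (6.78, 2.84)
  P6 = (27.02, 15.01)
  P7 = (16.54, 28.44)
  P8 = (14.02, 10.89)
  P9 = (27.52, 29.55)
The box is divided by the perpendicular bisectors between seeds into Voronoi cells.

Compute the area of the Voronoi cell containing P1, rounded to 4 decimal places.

1. box [0,35]×[0,35]: [(0, 0) (35, 0) (35, 35) (0, 35)]
2. ⊥bis P1·P0 via (16.655,9.105): [(0, 0) (15.6607, 0) (19.4829, 35) (0, 35)]  |A|=615.013
3. ⊥bis P1·P2 via (4.255,15.43): [(0, 14.8191) (0, 0) (15.6607, 0) (17.5542, 17.3393)]  |A|=265.8418
4. ⊥bis P1·P3 via (6.165,12.98): [(1.6196, 15.0517) (0, 14.8191) (0, 0) (15.6607, 0) (16.5607, 8.2419)]  |A|=194.4966
5. ⊥bis P1·P4 via (7.68,17.365): [(1.6196, 15.0517) (0, 14.8191) (0, 0) (15.6607, 0) (16.5607, 8.2419)]  |A|=194.4966
6. ⊥bis P1·P5 via (5.88,6.61): [(15.2392, 8.8443) (1.6196, 15.0517) (0, 14.8191) (0, 5.2063)]  |A|=79.856
7. ⊥bis P1·P6 via (16,12.695): [(15.2392, 8.8443) (1.6196, 15.0517) (0, 14.8191) (0, 5.2063)]  |A|=79.856
8. ⊥bis P1·P7 via (10.76,19.41): [(15.2392, 8.8443) (1.6196, 15.0517) (0, 14.8191) (0, 5.2063)]  |A|=79.856
9. ⊥bis P1·P8 via (9.5,10.635): [(9.676, 7.5162) (9.4522, 11.4818) (1.6196, 15.0517) (0, 14.8191) (0, 5.2063)]  |A|=68.6767
10. ⊥bis P1·P9 via (16.25,19.965): [(9.676, 7.5162) (9.4522, 11.4818) (1.6196, 15.0517) (0, 14.8191) (0, 5.2063)]  |A|=68.6767
11. canonical 5-gon: [(9.676, 7.5162) (9.4522, 11.4818) (1.6196, 15.0517) (0, 14.8191) (0, 5.2063)]
12. shoelace: 68.6767

Area of P1's cell: 68.6767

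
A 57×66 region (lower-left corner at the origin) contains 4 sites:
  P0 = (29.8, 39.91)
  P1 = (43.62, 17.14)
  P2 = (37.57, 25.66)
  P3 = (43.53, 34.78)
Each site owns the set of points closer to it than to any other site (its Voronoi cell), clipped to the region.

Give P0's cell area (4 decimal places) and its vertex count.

1. box [0,57]×[0,66]: [(0, 0) (57, 0) (57, 66) (0, 66)]
2. ⊥bis P0·P1 via (36.71,28.525): [(0, 6.2443) (57, 40.8398) (57, 66) (0, 66)]  |A|=2420.1042
3. ⊥bis P0·P2 via (33.685,32.785): [(0, 14.4178) (57, 45.4978) (57, 66) (0, 66)]  |A|=2054.4048
4. ⊥bis P0·P3 via (36.665,37.345): [(0, 14.4178) (35.2878, 33.6589) (47.3715, 66) (0, 66)]  |A|=1676.1324
5. canonical 4-gon: [(0, 14.4178) (35.2878, 33.6589) (47.3715, 66) (0, 66)]
6. shoelace: 1676.1324

Area of P0's cell: 1676.1324 (4 vertices)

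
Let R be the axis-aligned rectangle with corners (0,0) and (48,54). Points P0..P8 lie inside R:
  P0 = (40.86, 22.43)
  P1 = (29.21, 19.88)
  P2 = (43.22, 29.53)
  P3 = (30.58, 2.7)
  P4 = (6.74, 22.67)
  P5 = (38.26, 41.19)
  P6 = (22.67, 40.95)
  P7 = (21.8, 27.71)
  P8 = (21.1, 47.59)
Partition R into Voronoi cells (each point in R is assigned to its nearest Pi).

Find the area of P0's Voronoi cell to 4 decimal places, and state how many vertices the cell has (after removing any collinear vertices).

Area of P0's cell: 213.0069 (4 vertices)

1. box [0,48]×[0,54]: [(0, 0) (48, 0) (48, 54) (0, 54)]
2. ⊥bis P0·P1 via (35.035,21.155): [(39.6655, 0) (48, 0) (48, 54) (27.8458, 54)]  |A|=769.1964
3. ⊥bis P0·P2 via (42.04,25.98): [(33.3464, 28.8697) (39.6655, 0) (48, 0) (48, 23.9989)]  |A|=296.1431
4. ⊥bis P0·P3 via (35.72,12.565): [(33.3464, 28.8697) (37.0691, 11.8621) (48, 6.1667) (48, 23.9989)]  |A|=213.0069
5. ⊥bis P0·P4 via (23.8,22.55): [(33.3464, 28.8697) (37.0691, 11.8621) (48, 6.1667) (48, 23.9989)]  |A|=213.0069
6. ⊥bis P0·P5 via (39.56,31.81): [(33.3464, 28.8697) (37.0691, 11.8621) (48, 6.1667) (48, 23.9989)]  |A|=213.0069
7. ⊥bis P0·P6 via (31.765,31.69): [(33.3464, 28.8697) (37.0691, 11.8621) (48, 6.1667) (48, 23.9989)]  |A|=213.0069
8. ⊥bis P0·P7 via (31.33,25.07): [(33.3464, 28.8697) (37.0691, 11.8621) (48, 6.1667) (48, 23.9989)]  |A|=213.0069
9. ⊥bis P0·P8 via (30.98,35.01): [(33.3464, 28.8697) (37.0691, 11.8621) (48, 6.1667) (48, 23.9989)]  |A|=213.0069
10. canonical 4-gon: [(33.3464, 28.8697) (37.0691, 11.8621) (48, 6.1667) (48, 23.9989)]
11. shoelace: 213.0069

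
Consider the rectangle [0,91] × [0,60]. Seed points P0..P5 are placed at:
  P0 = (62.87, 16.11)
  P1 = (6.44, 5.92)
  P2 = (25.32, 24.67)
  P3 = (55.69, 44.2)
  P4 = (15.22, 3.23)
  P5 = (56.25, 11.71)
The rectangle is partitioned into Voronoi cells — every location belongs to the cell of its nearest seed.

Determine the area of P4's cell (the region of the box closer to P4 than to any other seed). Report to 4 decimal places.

Area of P4's cell: 295.4045

1. box [0,91]×[0,60]: [(0, 0) (91, 0) (91, 60) (0, 60)]
2. ⊥bis P4·P0 via (39.045,9.67): [(0, 0) (41.6588, 0) (25.4406, 60) (0, 60)]  |A|=2012.9828
3. ⊥bis P4·P1 via (10.83,4.575): [(9.4283, 0) (41.6588, 0) (26.5517, 55.8896)]  |A|=900.6747
4. ⊥bis P4·P2 via (20.27,13.95): [(14.5307, 16.6537) (9.4283, 0) (41.6588, 0) (40.4589, 4.4394)]  |A|=318.603
5. ⊥bis P4·P3 via (35.455,23.715): [(14.5307, 16.6537) (9.4283, 0) (41.6588, 0) (40.4589, 4.4394)]  |A|=318.603
6. ⊥bis P4·P5 via (35.735,7.47): [(35.9194, 6.5779) (14.5307, 16.6537) (9.4283, 0) (37.2789, 0)]  |A|=295.4045
7. canonical 4-gon: [(35.9194, 6.5779) (14.5307, 16.6537) (9.4283, 0) (37.2789, 0)]
8. shoelace: 295.4045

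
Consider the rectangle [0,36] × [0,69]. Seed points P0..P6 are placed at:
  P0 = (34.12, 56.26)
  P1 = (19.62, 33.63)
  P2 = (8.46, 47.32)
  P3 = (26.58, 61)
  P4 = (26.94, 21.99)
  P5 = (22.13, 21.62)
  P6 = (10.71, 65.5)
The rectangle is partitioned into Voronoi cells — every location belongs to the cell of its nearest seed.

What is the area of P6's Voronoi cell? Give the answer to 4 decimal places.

Area of P6's cell: 230.1409

1. box [0,36]×[0,69]: [(0, 0) (36, 0) (36, 69) (0, 69)]
2. ⊥bis P6·P0 via (22.415,60.88): [(0, 4.0905) (25.62, 69) (0, 69)]  |A|=831.4906
3. ⊥bis P6·P1 via (15.165,49.565): [(0, 45.3253) (18.2942, 50.4399) (25.62, 69) (0, 69)]  |A|=454.311
4. ⊥bis P6·P2 via (9.585,56.41): [(0, 57.5963) (20.1353, 55.1043) (25.62, 69) (0, 69)]  |A|=292.8131
5. ⊥bis P6·P3 via (18.645,63.25): [(0, 57.5963) (16.4641, 55.5586) (20.2754, 69) (0, 69)]  |A|=230.1409
6. ⊥bis P6·P4 via (18.825,43.745): [(0, 57.5963) (16.4641, 55.5586) (20.2754, 69) (0, 69)]  |A|=230.1409
7. ⊥bis P6·P5 via (16.42,43.56): [(0, 57.5963) (16.4641, 55.5586) (20.2754, 69) (0, 69)]  |A|=230.1409
8. canonical 4-gon: [(0, 57.5963) (16.4641, 55.5586) (20.2754, 69) (0, 69)]
9. shoelace: 230.1409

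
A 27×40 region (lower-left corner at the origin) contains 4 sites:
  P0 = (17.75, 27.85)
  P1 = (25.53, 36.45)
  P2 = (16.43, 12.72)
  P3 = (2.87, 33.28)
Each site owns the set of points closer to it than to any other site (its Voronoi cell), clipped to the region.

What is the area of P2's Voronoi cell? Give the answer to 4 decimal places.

1. box [0,27]×[0,40]: [(0, 0) (27, 0) (27, 40) (0, 40)]
2. ⊥bis P2·P0 via (17.09,20.285): [(0, 21.776) (0, 0) (27, 0) (27, 19.4204)]  |A|=556.1515
3. ⊥bis P2·P1 via (20.98,24.585): [(0, 21.776) (0, 0) (27, 0) (27, 19.4204)]  |A|=556.1515
4. ⊥bis P2·P3 via (9.65,23): [(6.8836, 21.1754) (0, 16.6355) (0, 0) (27, 0) (27, 19.4204)]  |A|=538.4591
5. canonical 5-gon: [(6.8836, 21.1754) (0, 16.6355) (0, 0) (27, 0) (27, 19.4204)]
6. shoelace: 538.4591

Area of P2's cell: 538.4591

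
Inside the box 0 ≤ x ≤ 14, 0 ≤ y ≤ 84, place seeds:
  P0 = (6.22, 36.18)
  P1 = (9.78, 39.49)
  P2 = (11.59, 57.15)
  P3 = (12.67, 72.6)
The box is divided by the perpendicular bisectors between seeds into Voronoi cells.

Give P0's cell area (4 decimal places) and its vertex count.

1. box [0,14]×[0,84]: [(0, 0) (14, 0) (14, 84) (0, 84)]
2. ⊥bis P0·P1 via (8,37.835): [(0, 46.4392) (0, 0) (14, 0) (14, 31.3818)]  |A|=544.7474
3. ⊥bis P0·P2 via (8.905,46.665): [(0, 46.4392) (0, 0) (14, 0) (14, 31.3818)]  |A|=544.7474
4. ⊥bis P0·P3 via (9.445,54.39): [(0, 46.4392) (0, 0) (14, 0) (14, 31.3818)]  |A|=544.7474
5. canonical 4-gon: [(0, 46.4392) (0, 0) (14, 0) (14, 31.3818)]
6. shoelace: 544.7474

Area of P0's cell: 544.7474 (4 vertices)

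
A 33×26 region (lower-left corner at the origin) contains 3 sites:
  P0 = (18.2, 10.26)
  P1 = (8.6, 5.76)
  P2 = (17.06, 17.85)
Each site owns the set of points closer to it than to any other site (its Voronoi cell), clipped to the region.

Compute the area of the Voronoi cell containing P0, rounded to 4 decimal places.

Area of P0's cell: 283.2456

1. box [0,33]×[0,26]: [(0, 0) (33, 0) (33, 26) (0, 26)]
2. ⊥bis P0·P1 via (13.4,8.01): [(17.1547, 0) (33, 0) (33, 26) (4.9672, 26)]  |A|=570.4156
3. ⊥bis P0·P2 via (17.63,14.055): [(11.031, 13.0638) (17.1547, 0) (33, 0) (33, 16.3635)]  |A|=283.2456
4. canonical 4-gon: [(11.031, 13.0638) (17.1547, 0) (33, 0) (33, 16.3635)]
5. shoelace: 283.2456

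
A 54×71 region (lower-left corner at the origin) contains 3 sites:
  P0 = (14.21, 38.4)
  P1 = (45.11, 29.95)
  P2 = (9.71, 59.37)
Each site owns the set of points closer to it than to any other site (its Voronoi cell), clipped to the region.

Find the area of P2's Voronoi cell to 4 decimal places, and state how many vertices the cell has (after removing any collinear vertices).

Area of P2's cell: 855.4507 (4 vertices)

1. box [0,54]×[0,71]: [(0, 0) (54, 0) (54, 71) (0, 71)]
2. ⊥bis P2·P0 via (11.96,48.885): [(0, 46.3185) (54, 57.9065) (54, 71) (0, 71)]  |A|=1019.9267
3. ⊥bis P2·P1 via (27.41,44.66): [(0, 46.3185) (35.0369, 53.8371) (49.3005, 71) (0, 71)]  |A|=855.4507
4. canonical 4-gon: [(0, 46.3185) (35.0369, 53.8371) (49.3005, 71) (0, 71)]
5. shoelace: 855.4507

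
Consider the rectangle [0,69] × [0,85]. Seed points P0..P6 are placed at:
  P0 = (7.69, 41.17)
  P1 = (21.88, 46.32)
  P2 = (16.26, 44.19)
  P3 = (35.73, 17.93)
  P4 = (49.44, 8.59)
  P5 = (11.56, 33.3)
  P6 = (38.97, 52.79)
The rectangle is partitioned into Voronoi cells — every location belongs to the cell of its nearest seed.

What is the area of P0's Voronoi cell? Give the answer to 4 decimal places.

1. box [0,69]×[0,85]: [(0, 0) (69, 0) (69, 85) (0, 85)]
2. ⊥bis P0·P1 via (14.785,43.745): [(0, 84.4827) (0, 0) (30.6614, 0)]  |A|=1295.1808
3. ⊥bis P0·P2 via (11.975,42.68): [(0, 76.662) (0, 0) (27.0151, 0)]  |A|=1035.516
4. ⊥bis P0·P3 via (21.71,29.55): [(18.1258, 25.2255) (0, 76.662) (0, 3.356)]  |A|=664.3658
5. ⊥bis P0·P4 via (28.565,24.88): [(18.1258, 25.2255) (0, 76.662) (0, 3.356)]  |A|=664.3658
6. ⊥bis P0·P5 via (9.625,37.235): [(13.2633, 39.0241) (0, 76.662) (0, 32.502)]  |A|=292.8541
7. ⊥bis P0·P6 via (23.33,46.98): [(13.2633, 39.0241) (0, 76.662) (0, 32.502)]  |A|=292.8541
8. canonical 3-gon: [(13.2633, 39.0241) (0, 76.662) (0, 32.502)]
9. shoelace: 292.8541

Area of P0's cell: 292.8541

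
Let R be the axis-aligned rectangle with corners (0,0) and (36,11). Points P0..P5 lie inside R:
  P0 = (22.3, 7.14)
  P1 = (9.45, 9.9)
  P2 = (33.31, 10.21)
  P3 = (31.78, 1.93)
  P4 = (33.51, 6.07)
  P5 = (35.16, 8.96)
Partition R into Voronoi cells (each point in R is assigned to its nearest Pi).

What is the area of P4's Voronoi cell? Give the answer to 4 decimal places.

1. box [0,36]×[0,11]: [(0, 0) (36, 0) (36, 11) (0, 11)]
2. ⊥bis P4·P0 via (27.905,6.605): [(27.2745, 0) (36, 0) (36, 11) (28.3245, 11)]  |A|=90.2052
3. ⊥bis P4·P1 via (21.48,7.985): [(27.2745, 0) (36, 0) (36, 11) (28.3245, 11)]  |A|=90.2052
4. ⊥bis P4·P2 via (33.41,8.14): [(28.0267, 7.8799) (27.2745, 0) (36, 0) (36, 8.2651)]  |A|=67.3282
5. ⊥bis P4·P3 via (32.645,4): [(28.0267, 7.8799) (27.8477, 6.0047) (36, 2.598) (36, 8.2651)]  |A|=30.5415
6. ⊥bis P4·P5 via (34.335,7.515): [(33.2535, 8.1324) (28.0267, 7.8799) (27.8477, 6.0047) (36, 2.598) (36, 6.5644)]  |A|=28.206
7. canonical 5-gon: [(33.2535, 8.1324) (28.0267, 7.8799) (27.8477, 6.0047) (36, 2.598) (36, 6.5644)]
8. shoelace: 28.206

Area of P4's cell: 28.2060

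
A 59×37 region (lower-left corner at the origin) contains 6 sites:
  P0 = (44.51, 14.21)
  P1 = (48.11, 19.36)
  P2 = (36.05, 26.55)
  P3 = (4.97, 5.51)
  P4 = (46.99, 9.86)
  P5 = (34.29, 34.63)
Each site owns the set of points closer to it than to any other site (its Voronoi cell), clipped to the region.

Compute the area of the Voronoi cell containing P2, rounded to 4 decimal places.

1. box [0,59]×[0,37]: [(0, 0) (59, 0) (59, 37) (0, 37)]
2. ⊥bis P2·P0 via (40.28,20.38): [(0, 0) (10.5531, 0) (59, 33.214) (59, 37) (0, 37)]  |A|=1378.4438
3. ⊥bis P2·P1 via (42.08,22.955): [(0, 0) (10.5531, 0) (40.7279, 20.6871) (50.4534, 37) (0, 37)]  |A|=1274.1445
4. ⊥bis P2·P3 via (20.51,16.03): [(24.7656, 9.7437) (40.7279, 20.6871) (50.4534, 37) (6.3141, 37)]  |A|=678.5184
5. ⊥bis P2·P4 via (41.52,18.205): [(24.7656, 9.7437) (40.7279, 20.6871) (50.4534, 37) (6.3141, 37)]  |A|=678.5184
6. ⊥bis P2·P5 via (35.17,30.59): [(13.804, 25.936) (24.7656, 9.7437) (40.7279, 20.6871) (48.3425, 33.4593)]  |A|=381.1346
7. canonical 4-gon: [(13.804, 25.936) (24.7656, 9.7437) (40.7279, 20.6871) (48.3425, 33.4593)]
8. shoelace: 381.1346

Area of P2's cell: 381.1346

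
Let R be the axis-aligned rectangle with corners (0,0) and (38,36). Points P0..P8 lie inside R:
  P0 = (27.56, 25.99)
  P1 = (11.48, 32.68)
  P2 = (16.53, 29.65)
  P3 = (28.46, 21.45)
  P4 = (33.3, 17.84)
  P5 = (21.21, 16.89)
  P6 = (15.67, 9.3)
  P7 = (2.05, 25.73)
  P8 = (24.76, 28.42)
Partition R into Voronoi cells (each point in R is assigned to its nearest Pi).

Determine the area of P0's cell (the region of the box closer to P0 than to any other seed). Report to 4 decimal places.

1. box [0,38]×[0,36]: [(0, 0) (38, 0) (38, 36) (0, 36)]
2. ⊥bis P0·P1 via (19.52,29.335): [(7.3153, 0) (38, 0) (38, 36) (22.2929, 36)]  |A|=835.0512
3. ⊥bis P0·P2 via (22.045,27.82): [(12.8137, 0) (38, 0) (38, 36) (24.7593, 36)]  |A|=691.6858
4. ⊥bis P0·P3 via (28.01,23.72): [(20.1687, 22.1656) (38, 25.7004) (38, 36) (24.7593, 36)]  |A|=183.4163
5. ⊥bis P0·P4 via (30.43,21.915): [(20.1687, 22.1656) (34.9448, 25.0947) (38, 27.2465) (38, 36) (24.7593, 36)]  |A|=181.0544
6. ⊥bis P0·P5 via (24.385,21.44): [(20.766, 23.9654) (22.6425, 22.6559) (34.9448, 25.0947) (38, 27.2465) (38, 36) (24.7593, 36)]  |A|=178.9747
7. ⊥bis P0·P6 via (21.615,17.645): [(20.766, 23.9654) (22.6425, 22.6559) (34.9448, 25.0947) (38, 27.2465) (38, 36) (24.7593, 36)]  |A|=178.9747
8. ⊥bis P0·P7 via (14.805,25.86): [(20.766, 23.9654) (22.6425, 22.6559) (34.9448, 25.0947) (38, 27.2465) (38, 36) (24.7593, 36)]  |A|=178.9747
9. ⊥bis P0·P8 via (26.16,27.205): [(22.3744, 22.843) (22.6425, 22.6559) (34.9448, 25.0947) (38, 27.2465) (38, 36) (33.7928, 36)]  |A|=107.6282
10. canonical 6-gon: [(22.3744, 22.843) (22.6425, 22.6559) (34.9448, 25.0947) (38, 27.2465) (38, 36) (33.7928, 36)]
11. shoelace: 107.6282

Area of P0's cell: 107.6282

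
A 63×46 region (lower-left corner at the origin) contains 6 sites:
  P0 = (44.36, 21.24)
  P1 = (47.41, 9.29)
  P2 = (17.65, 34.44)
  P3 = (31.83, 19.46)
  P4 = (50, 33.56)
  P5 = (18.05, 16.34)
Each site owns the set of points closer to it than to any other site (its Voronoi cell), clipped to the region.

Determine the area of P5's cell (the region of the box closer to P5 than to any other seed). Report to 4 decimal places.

Area of P5's cell: 659.9477

1. box [0,63]×[0,46]: [(0, 0) (63, 0) (63, 46) (0, 46)]
2. ⊥bis P5·P0 via (31.205,18.79): [(0, 0) (34.7045, 0) (26.1374, 46) (0, 46)]  |A|=1399.3626
3. ⊥bis P5·P1 via (32.73,12.815): [(0, 0) (29.6528, 0) (32.4978, 11.8482) (26.1374, 46) (0, 46)]  |A|=1369.4362
4. ⊥bis P5·P2 via (17.85,25.39): [(0, 24.9955) (0, 0) (29.6528, 0) (32.4978, 11.8482) (29.9261, 25.6569)]  |A|=789.2871
5. ⊥bis P5·P3 via (24.94,17.9): [(23.2173, 25.5086) (0, 24.9955) (0, 0) (28.9928, 0)]  |A|=659.9477
6. ⊥bis P5·P4 via (34.025,24.95): [(23.2173, 25.5086) (0, 24.9955) (0, 0) (28.9928, 0)]  |A|=659.9477
7. canonical 4-gon: [(23.2173, 25.5086) (0, 24.9955) (0, 0) (28.9928, 0)]
8. shoelace: 659.9477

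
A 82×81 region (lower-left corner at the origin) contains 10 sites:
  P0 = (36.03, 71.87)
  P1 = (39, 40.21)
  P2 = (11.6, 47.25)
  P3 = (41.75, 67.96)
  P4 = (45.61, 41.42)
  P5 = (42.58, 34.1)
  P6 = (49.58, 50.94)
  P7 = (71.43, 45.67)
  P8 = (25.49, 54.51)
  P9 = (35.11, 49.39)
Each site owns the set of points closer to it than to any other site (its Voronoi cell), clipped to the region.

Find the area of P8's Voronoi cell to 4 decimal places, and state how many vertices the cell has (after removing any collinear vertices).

1. box [0,82]×[0,81]: [(0, 0) (82, 0) (82, 81) (0, 81)]
2. ⊥bis P8·P0 via (30.76,63.19): [(0, 0) (82, 0) (82, 32.08) (1.4259, 81) (0, 81)]  |A|=4671.1571
3. ⊥bis P8·P1 via (32.245,47.36): [(0, 16.8964) (41.8644, 56.448) (1.4259, 81) (0, 81)]  |A|=1359.3355
4. ⊥bis P8·P2 via (18.545,50.88): [(24.3054, 39.859) (41.8644, 56.448) (3.4416, 79.7762)]  |A|=523.5077
5. ⊥bis P8·P3 via (33.62,61.235): [(24.3054, 39.859) (39.4593, 54.1757) (33.2568, 61.6741) (3.4416, 79.7762)]  |A|=507.4435
6. ⊥bis P8·P4 via (35.55,47.965): [(24.3054, 39.859) (39.4593, 54.1757) (33.2568, 61.6741) (3.4416, 79.7762)]  |A|=507.4435
7. ⊥bis P8·P5 via (34.035,44.305): [(24.3054, 39.859) (39.4593, 54.1757) (33.2568, 61.6741) (3.4416, 79.7762)]  |A|=507.4435
8. ⊥bis P8·P6 via (37.535,52.725): [(24.3054, 39.859) (37.4717, 52.298) (38.0097, 55.9282) (33.2568, 61.6741) (3.4416, 79.7762)]  |A|=504.3409
9. ⊥bis P8·P7 via (48.46,50.09): [(24.3054, 39.859) (37.4717, 52.298) (38.0097, 55.9282) (33.2568, 61.6741) (3.4416, 79.7762)]  |A|=504.3409
10. ⊥bis P8·P9 via (30.3,51.95): [(24.0871, 40.2766) (34.6068, 60.0421) (33.2568, 61.6741) (3.4416, 79.7762)]  |A|=423.9053
11. canonical 4-gon: [(24.0871, 40.2766) (34.6068, 60.0421) (33.2568, 61.6741) (3.4416, 79.7762)]
12. shoelace: 423.9053

Area of P8's cell: 423.9053 (4 vertices)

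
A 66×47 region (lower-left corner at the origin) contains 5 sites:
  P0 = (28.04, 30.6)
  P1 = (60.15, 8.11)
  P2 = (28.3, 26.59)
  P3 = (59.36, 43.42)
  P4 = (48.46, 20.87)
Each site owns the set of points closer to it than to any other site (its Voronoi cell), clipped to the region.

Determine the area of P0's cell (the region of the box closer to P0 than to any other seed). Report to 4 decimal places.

Area of P0's cell: 787.6925

1. box [0,66]×[0,47]: [(0, 0) (66, 0) (66, 47) (0, 47)]
2. ⊥bis P0·P1 via (44.095,19.355): [(0, 0) (30.5387, 0) (63.4577, 47) (0, 47)]  |A|=2208.9144
3. ⊥bis P0·P2 via (28.17,28.595): [(0, 26.7685) (51.6322, 30.1162) (63.4577, 47) (0, 47)]  |A|=1058.0004
4. ⊥bis P0·P3 via (43.7,37.01): [(0, 26.7685) (46.6539, 29.7935) (39.6109, 47) (0, 47)]  |A|=812.7218
5. ⊥bis P0·P4 via (38.25,25.735): [(0, 26.7685) (39.9776, 29.3606) (43.6642, 37.0975) (39.6109, 47) (0, 47)]  |A|=787.6925
6. canonical 5-gon: [(0, 26.7685) (39.9776, 29.3606) (43.6642, 37.0975) (39.6109, 47) (0, 47)]
7. shoelace: 787.6925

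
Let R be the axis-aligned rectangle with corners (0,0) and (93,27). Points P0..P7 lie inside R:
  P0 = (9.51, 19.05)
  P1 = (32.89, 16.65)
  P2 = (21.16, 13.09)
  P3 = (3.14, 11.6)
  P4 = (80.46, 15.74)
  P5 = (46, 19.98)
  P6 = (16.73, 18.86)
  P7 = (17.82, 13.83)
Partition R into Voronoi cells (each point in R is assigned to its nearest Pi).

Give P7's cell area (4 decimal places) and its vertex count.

Area of P7's cell: 107.4151 (5 vertices)

1. box [0,93]×[0,27]: [(0, 0) (93, 0) (93, 27) (0, 27)]
2. ⊥bis P7·P0 via (13.665,16.44): [(3.3381, 0) (93, 0) (93, 27) (20.2984, 27)]  |A|=2191.9082
3. ⊥bis P7·P1 via (25.355,15.24): [(3.3381, 0) (28.2068, 0) (23.1544, 27) (20.2984, 27)]  |A|=374.2845
4. ⊥bis P7·P2 via (19.49,13.46): [(3.3381, 0) (16.5078, 0) (22.4899, 27) (20.2984, 27)]  |A|=207.3775
5. ⊥bis P7·P3 via (10.48,12.715): [(10.6446, 11.6316) (12.4115, 0) (16.5078, 0) (22.4899, 27) (20.2984, 27)]  |A|=154.6082
6. ⊥bis P7·P4 via (49.14,14.785): [(10.6446, 11.6316) (12.4115, 0) (16.5078, 0) (22.4899, 27) (20.2984, 27)]  |A|=154.6082
7. ⊥bis P7·P5 via (31.91,16.905): [(10.6446, 11.6316) (12.4115, 0) (16.5078, 0) (22.4899, 27) (20.2984, 27)]  |A|=154.6082
8. ⊥bis P7·P6 via (17.275,16.345): [(13.0271, 15.4245) (10.6446, 11.6316) (12.4115, 0) (16.5078, 0) (20.2731, 16.9947)]  |A|=107.4151
9. canonical 5-gon: [(13.0271, 15.4245) (10.6446, 11.6316) (12.4115, 0) (16.5078, 0) (20.2731, 16.9947)]
10. shoelace: 107.4151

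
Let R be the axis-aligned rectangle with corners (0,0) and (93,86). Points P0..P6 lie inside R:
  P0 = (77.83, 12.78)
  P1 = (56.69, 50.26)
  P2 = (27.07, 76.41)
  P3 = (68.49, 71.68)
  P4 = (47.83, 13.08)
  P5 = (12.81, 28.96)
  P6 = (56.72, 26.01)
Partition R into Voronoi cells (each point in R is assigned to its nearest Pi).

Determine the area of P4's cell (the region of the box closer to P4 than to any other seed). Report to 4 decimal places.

Area of P4's cell: 830.0957

1. box [0,93]×[0,86]: [(0, 0) (93, 0) (93, 86) (0, 86)]
2. ⊥bis P4·P0 via (62.83,12.93): [(0, 0) (62.7007, 0) (63.5607, 86) (0, 86)]  |A|=5429.2402
3. ⊥bis P4·P1 via (52.26,31.67): [(0, 44.1236) (0, 0) (62.7007, 0) (62.9918, 29.1126)]  |A|=2302.4023
4. ⊥bis P4·P2 via (37.45,44.745): [(20.5879, 39.2175) (0, 32.4686) (0, 0) (62.7007, 0) (62.9918, 29.1126)]  |A|=2182.4273
5. ⊥bis P4·P3 via (58.16,42.38): [(20.5879, 39.2175) (0, 32.4686) (0, 0) (62.7007, 0) (62.9918, 29.1126)]  |A|=2182.4273
6. ⊥bis P4·P5 via (30.32,21.02): [(36.8179, 35.3498) (20.7884, 0) (62.7007, 0) (62.9918, 29.1126)]  |A|=1122.7
7. ⊥bis P4·P6 via (52.275,19.545): [(35.0282, 31.403) (20.7884, 0) (62.7007, 0) (62.8236, 12.2923)]  |A|=830.0957
8. canonical 4-gon: [(35.0282, 31.403) (20.7884, 0) (62.7007, 0) (62.8236, 12.2923)]
9. shoelace: 830.0957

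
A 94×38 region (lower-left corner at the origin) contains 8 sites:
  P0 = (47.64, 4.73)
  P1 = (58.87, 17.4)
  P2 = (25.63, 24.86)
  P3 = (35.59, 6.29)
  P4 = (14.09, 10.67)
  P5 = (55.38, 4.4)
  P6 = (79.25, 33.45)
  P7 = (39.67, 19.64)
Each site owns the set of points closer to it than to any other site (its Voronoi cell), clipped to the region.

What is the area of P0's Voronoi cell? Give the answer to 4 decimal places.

1. box [0,94]×[0,38]: [(0, 0) (94, 0) (94, 38) (0, 38)]
2. ⊥bis P0·P1 via (53.255,11.065): [(0, 0) (65.7388, 0) (22.8662, 38) (0, 38)]  |A|=1683.4954
3. ⊥bis P0·P2 via (36.635,14.795): [(23.1037, 0) (65.7388, 0) (42.1918, 20.8708)]  |A|=444.9144
4. ⊥bis P0·P3 via (41.615,5.51): [(40.9017, 0) (65.7388, 0) (43.4583, 19.7483)]  |A|=245.2455
5. ⊥bis P0·P4 via (30.865,7.7): [(40.9017, 0) (65.7388, 0) (43.4583, 19.7483)]  |A|=245.2455
6. ⊥bis P0·P5 via (51.51,4.565): [(40.9017, 0) (51.3154, 0) (51.8406, 12.3187) (43.4583, 19.7483)]  |A|=156.4066
7. ⊥bis P0·P6 via (63.445,19.09): [(40.9017, 0) (51.3154, 0) (51.8406, 12.3187) (43.4583, 19.7483)]  |A|=156.4066
8. ⊥bis P0·P7 via (43.655,12.185): [(42.3917, 11.5097) (40.9017, 0) (51.3154, 0) (51.8406, 12.3187) (48.8552, 14.9647)]  |A|=131.6242
9. canonical 5-gon: [(42.3917, 11.5097) (40.9017, 0) (51.3154, 0) (51.8406, 12.3187) (48.8552, 14.9647)]
10. shoelace: 131.6242

Area of P0's cell: 131.6242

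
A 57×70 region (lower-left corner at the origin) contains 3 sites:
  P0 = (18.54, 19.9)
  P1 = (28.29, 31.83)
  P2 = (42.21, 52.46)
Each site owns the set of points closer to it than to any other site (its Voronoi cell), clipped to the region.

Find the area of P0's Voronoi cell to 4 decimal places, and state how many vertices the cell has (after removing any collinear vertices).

Area of P0's cell: 1238.9571 (3 vertices)

1. box [0,57]×[0,70]: [(0, 0) (57, 0) (57, 70) (0, 70)]
2. ⊥bis P0·P1 via (23.415,25.865): [(0, 45.0013) (0, 0) (55.0631, 0)]  |A|=1238.9571
3. ⊥bis P0·P2 via (30.375,36.18): [(0, 45.0013) (0, 0) (55.0631, 0)]  |A|=1238.9571
4. canonical 3-gon: [(0, 45.0013) (0, 0) (55.0631, 0)]
5. shoelace: 1238.9571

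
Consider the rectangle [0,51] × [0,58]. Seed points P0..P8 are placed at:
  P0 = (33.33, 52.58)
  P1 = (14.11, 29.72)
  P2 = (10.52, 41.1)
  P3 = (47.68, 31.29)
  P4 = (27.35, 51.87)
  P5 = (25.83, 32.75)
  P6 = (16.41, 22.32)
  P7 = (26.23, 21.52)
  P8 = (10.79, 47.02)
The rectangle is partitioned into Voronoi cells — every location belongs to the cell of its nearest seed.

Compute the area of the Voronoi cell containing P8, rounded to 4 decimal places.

1. box [0,51]×[0,58]: [(0, 0) (51, 0) (51, 58) (0, 58)]
2. ⊥bis P8·P0 via (22.06,49.8): [(0, 0) (34.3443, 0) (20.0373, 58) (0, 58)]  |A|=1577.0658
3. ⊥bis P8·P1 via (12.45,38.37): [(0, 35.9808) (24.3177, 40.6475) (20.0373, 58) (0, 58)]  |A|=441.577
4. ⊥bis P8·P2 via (10.655,44.06): [(0, 44.546) (23.6218, 43.4686) (20.0373, 58) (0, 58)]  |A|=304.4891
5. ⊥bis P8·P3 via (29.235,39.155): [(0, 44.546) (23.6218, 43.4686) (20.0373, 58) (0, 58)]  |A|=304.4891
6. ⊥bis P8·P4 via (19.07,49.445): [(0, 44.546) (20.7824, 43.5981) (16.5645, 58) (0, 58)]  |A|=259.0835
7. ⊥bis P8·P5 via (18.31,39.885): [(0, 44.546) (20.7824, 43.5981) (16.5645, 58) (0, 58)]  |A|=259.0835
8. ⊥bis P8·P6 via (13.6,34.67): [(0, 44.546) (20.7824, 43.5981) (16.5645, 58) (0, 58)]  |A|=259.0835
9. ⊥bis P8·P7 via (18.51,34.27): [(0, 44.546) (20.7824, 43.5981) (16.5645, 58) (0, 58)]  |A|=259.0835
10. canonical 4-gon: [(0, 44.546) (20.7824, 43.5981) (16.5645, 58) (0, 58)]
11. shoelace: 259.0835

Area of P8's cell: 259.0835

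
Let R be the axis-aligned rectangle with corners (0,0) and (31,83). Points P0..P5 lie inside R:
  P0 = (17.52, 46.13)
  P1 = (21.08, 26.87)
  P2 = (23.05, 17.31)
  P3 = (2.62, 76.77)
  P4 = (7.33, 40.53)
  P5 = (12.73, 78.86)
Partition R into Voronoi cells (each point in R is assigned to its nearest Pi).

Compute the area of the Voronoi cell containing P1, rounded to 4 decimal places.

1. box [0,31]×[0,83]: [(0, 0) (31, 0) (31, 83) (0, 83)]
2. ⊥bis P1·P0 via (19.3,36.5): [(0, 32.9326) (0, 0) (31, 0) (31, 38.6626)]  |A|=1109.726
3. ⊥bis P1·P2 via (22.065,22.09): [(0, 32.9326) (0, 17.5431) (31, 23.9312) (31, 38.6626)]  |A|=466.8737
4. ⊥bis P1·P3 via (11.85,51.82): [(0, 32.9326) (0, 17.5431) (31, 23.9312) (31, 38.6626)]  |A|=466.8737
5. ⊥bis P1·P4 via (14.205,33.7): [(16.4663, 35.9762) (0, 19.4014) (0, 17.5431) (31, 23.9312) (31, 38.6626)]  |A|=355.4691
6. ⊥bis P1·P5 via (16.905,52.865): [(16.4663, 35.9762) (0, 19.4014) (0, 17.5431) (31, 23.9312) (31, 38.6626)]  |A|=355.4691
7. canonical 5-gon: [(16.4663, 35.9762) (0, 19.4014) (0, 17.5431) (31, 23.9312) (31, 38.6626)]
8. shoelace: 355.4691

Area of P1's cell: 355.4691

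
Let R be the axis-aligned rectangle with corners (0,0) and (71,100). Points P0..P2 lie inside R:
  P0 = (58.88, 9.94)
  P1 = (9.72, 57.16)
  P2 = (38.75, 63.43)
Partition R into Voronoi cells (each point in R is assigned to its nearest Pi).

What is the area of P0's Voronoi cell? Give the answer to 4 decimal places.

1. box [0,71]×[0,100]: [(0, 0) (71, 0) (71, 100) (0, 100)]
2. ⊥bis P0·P1 via (34.3,33.55): [(2.074, 0) (71, 0) (71, 71.7578)]  |A|=2472.9894
3. ⊥bis P0·P2 via (48.815,36.685): [(30.7988, 29.9049) (2.074, 0) (71, 0) (71, 45.0339)]  |A|=1935.8231
4. canonical 4-gon: [(30.7988, 29.9049) (2.074, 0) (71, 0) (71, 45.0339)]
5. shoelace: 1935.8231

Area of P0's cell: 1935.8231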